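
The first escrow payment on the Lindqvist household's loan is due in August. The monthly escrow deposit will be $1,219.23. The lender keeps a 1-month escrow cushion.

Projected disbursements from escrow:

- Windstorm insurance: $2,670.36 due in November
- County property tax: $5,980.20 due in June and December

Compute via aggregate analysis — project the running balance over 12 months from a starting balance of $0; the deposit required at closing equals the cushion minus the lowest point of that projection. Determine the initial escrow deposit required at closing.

$3,773.64

Cushion = 1 × $1,219.23 = $1,219.23
Trial balance (start $0, +$1,219.23 each month, − disbursements):
  Aug: +$1,219.23 → $1,219.23
  Sep: +$1,219.23 → $2,438.46
  Oct: +$1,219.23 → $3,657.69
  Nov: +$1,219.23 − $2,670.36 → $2,206.56
  Dec: +$1,219.23 − $5,980.20 → -$2,554.41
  Jan: +$1,219.23 → -$1,335.18
  Feb: +$1,219.23 → -$115.95
  Mar: +$1,219.23 → $1,103.28
  Apr: +$1,219.23 → $2,322.51
  May: +$1,219.23 → $3,541.74
  Jun: +$1,219.23 − $5,980.20 → -$1,219.23
  Jul: +$1,219.23 → $0.00
Lowest trial balance = -$2,554.41 (Dec)
Initial deposit = cushion − low point = $1,219.23 − (-$2,554.41) = $3,773.64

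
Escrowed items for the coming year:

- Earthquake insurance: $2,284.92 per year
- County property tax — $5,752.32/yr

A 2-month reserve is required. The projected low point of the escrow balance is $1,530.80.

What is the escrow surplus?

Earthquake insurance: $2,284.92 per year
County property tax: $5,752.32 per year
Combined annual = $8,037.24
Base monthly escrow = $8,037.24 / 12 = $669.77
Cushion = 2 × $669.77 = $1,339.54
Excess over cushion: $1,530.80 − $1,339.54 = $191.26

$191.26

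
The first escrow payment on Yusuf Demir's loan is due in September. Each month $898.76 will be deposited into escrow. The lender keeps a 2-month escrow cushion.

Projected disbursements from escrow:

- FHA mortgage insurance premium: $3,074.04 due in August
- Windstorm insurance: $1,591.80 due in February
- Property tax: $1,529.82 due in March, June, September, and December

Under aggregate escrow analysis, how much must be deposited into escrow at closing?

$2,428.58

Cushion = 2 × $898.76 = $1,797.52
Trial balance (start $0, +$898.76 each month, − disbursements):
  Sep: +$898.76 − $1,529.82 → -$631.06
  Oct: +$898.76 → $267.70
  Nov: +$898.76 → $1,166.46
  Dec: +$898.76 − $1,529.82 → $535.40
  Jan: +$898.76 → $1,434.16
  Feb: +$898.76 − $1,591.80 → $741.12
  Mar: +$898.76 − $1,529.82 → $110.06
  Apr: +$898.76 → $1,008.82
  May: +$898.76 → $1,907.58
  Jun: +$898.76 − $1,529.82 → $1,276.52
  Jul: +$898.76 → $2,175.28
  Aug: +$898.76 − $3,074.04 → $0.00
Lowest trial balance = -$631.06 (Sep)
Initial deposit = cushion − low point = $1,797.52 − (-$631.06) = $2,428.58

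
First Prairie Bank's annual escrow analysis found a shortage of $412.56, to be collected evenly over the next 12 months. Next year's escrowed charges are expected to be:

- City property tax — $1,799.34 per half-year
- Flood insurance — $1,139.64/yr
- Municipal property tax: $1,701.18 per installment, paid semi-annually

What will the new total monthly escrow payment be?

$712.77

City property tax = $1,799.34 × 2 = $3,598.68/yr
Flood insurance = $1,139.64/yr
Municipal property tax = $1,701.18 × 2 = $3,402.36/yr
Total annual escrow = $3,598.68 + $1,139.64 + $3,402.36 = $8,140.68
Base monthly escrow = $8,140.68 ÷ 12 = $678.39
Monthly shortage recovery: $412.56 / 12 = $34.38
New monthly escrow = $678.39 + $34.38 = $712.77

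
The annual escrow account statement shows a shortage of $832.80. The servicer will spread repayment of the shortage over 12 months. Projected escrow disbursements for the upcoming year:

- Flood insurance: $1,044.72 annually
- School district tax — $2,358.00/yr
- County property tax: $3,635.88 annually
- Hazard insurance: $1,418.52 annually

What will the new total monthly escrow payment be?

Flood insurance — $1,044.72/yr
School district tax — $2,358.00/yr
County property tax — $3,635.88/yr
Hazard insurance — $1,418.52/yr
Annual escrow total = $1,044.72 + $2,358.00 + $3,635.88 + $1,418.52 = $8,457.12
Per month = $8,457.12 ÷ 12 = $704.76
Monthly shortage recovery: $832.80 / 12 = $69.40
Adjusted monthly = $704.76 + $69.40 = $774.16

$774.16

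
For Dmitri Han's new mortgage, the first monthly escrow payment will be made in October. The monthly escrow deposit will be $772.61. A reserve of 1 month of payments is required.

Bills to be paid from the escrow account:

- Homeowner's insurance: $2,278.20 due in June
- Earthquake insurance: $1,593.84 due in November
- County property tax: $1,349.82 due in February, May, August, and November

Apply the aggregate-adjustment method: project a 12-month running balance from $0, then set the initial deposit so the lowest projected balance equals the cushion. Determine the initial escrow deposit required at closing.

Cushion = 1 × $772.61 = $772.61
Trial balance (start $0, +$772.61 each month, − disbursements):
  Oct: +$772.61 → $772.61
  Nov: +$772.61 − $2,943.66 → -$1,398.44
  Dec: +$772.61 → -$625.83
  Jan: +$772.61 → $146.78
  Feb: +$772.61 − $1,349.82 → -$430.43
  Mar: +$772.61 → $342.18
  Apr: +$772.61 → $1,114.79
  May: +$772.61 − $1,349.82 → $537.58
  Jun: +$772.61 − $2,278.20 → -$968.01
  Jul: +$772.61 → -$195.40
  Aug: +$772.61 − $1,349.82 → -$772.61
  Sep: +$772.61 → $0.00
Lowest trial balance = -$1,398.44 (Nov)
Initial deposit = cushion − low point = $772.61 − (-$1,398.44) = $2,171.05

$2,171.05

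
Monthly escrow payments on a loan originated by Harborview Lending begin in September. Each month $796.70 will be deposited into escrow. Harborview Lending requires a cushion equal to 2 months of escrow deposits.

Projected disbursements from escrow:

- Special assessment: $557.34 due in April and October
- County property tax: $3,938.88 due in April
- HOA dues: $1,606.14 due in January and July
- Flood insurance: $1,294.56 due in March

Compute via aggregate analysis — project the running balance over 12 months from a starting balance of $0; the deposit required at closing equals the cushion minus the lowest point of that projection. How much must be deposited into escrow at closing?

$3,174.06

Cushion = 2 × $796.70 = $1,593.40
Trial balance (start $0, +$796.70 each month, − disbursements):
  Sep: +$796.70 → $796.70
  Oct: +$796.70 − $557.34 → $1,036.06
  Nov: +$796.70 → $1,832.76
  Dec: +$796.70 → $2,629.46
  Jan: +$796.70 − $1,606.14 → $1,820.02
  Feb: +$796.70 → $2,616.72
  Mar: +$796.70 − $1,294.56 → $2,118.86
  Apr: +$796.70 − $4,496.22 → -$1,580.66
  May: +$796.70 → -$783.96
  Jun: +$796.70 → $12.74
  Jul: +$796.70 − $1,606.14 → -$796.70
  Aug: +$796.70 → $0.00
Lowest trial balance = -$1,580.66 (Apr)
Initial deposit = cushion − low point = $1,593.40 − (-$1,580.66) = $3,174.06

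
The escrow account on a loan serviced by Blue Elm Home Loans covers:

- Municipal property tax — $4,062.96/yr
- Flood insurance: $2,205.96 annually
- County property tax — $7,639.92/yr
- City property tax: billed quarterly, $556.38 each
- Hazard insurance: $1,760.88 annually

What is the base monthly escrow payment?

Municipal property tax — $4,062.96 annually
Flood insurance — $2,205.96 annually
County property tax — $7,639.92 annually
City property tax — $556.38 × 4 = $2,225.52 annually
Hazard insurance — $1,760.88 annually
Total per year = $4,062.96 + $2,205.96 + $7,639.92 + $2,225.52 + $1,760.88 = $17,895.24
Per month = $17,895.24 / 12 = $1,491.27

$1,491.27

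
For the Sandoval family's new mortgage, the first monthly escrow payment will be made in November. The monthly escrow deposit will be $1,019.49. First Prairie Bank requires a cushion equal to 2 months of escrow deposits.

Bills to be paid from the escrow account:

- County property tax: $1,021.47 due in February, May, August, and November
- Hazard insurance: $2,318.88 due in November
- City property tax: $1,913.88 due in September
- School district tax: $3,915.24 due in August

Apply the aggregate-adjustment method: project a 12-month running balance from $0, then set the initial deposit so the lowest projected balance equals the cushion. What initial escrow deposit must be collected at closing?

Cushion = 2 × $1,019.49 = $2,038.98
Trial balance (start $0, +$1,019.49 each month, − disbursements):
  Nov: +$1,019.49 − $3,340.35 → -$2,320.86
  Dec: +$1,019.49 → -$1,301.37
  Jan: +$1,019.49 → -$281.88
  Feb: +$1,019.49 − $1,021.47 → -$283.86
  Mar: +$1,019.49 → $735.63
  Apr: +$1,019.49 → $1,755.12
  May: +$1,019.49 − $1,021.47 → $1,753.14
  Jun: +$1,019.49 → $2,772.63
  Jul: +$1,019.49 → $3,792.12
  Aug: +$1,019.49 − $4,936.71 → -$125.10
  Sep: +$1,019.49 − $1,913.88 → -$1,019.49
  Oct: +$1,019.49 → $0.00
Lowest trial balance = -$2,320.86 (Nov)
Initial deposit = cushion − low point = $2,038.98 − (-$2,320.86) = $4,359.84

$4,359.84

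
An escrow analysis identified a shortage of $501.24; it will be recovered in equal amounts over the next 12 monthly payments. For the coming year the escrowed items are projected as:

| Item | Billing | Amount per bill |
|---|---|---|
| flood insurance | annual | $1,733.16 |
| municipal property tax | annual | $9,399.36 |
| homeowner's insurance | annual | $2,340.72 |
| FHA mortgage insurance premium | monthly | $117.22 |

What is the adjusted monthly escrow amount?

$1,281.76

Flood insurance: $1,733.16 annually
Municipal property tax: $9,399.36 annually
Homeowner's insurance: $2,340.72 annually
FHA mortgage insurance premium: $117.22 × 12 = $1,406.64 annually
Combined annual = $1,733.16 + $9,399.36 + $2,340.72 + $1,406.64 = $14,879.88
Monthly = $14,879.88 ÷ 12 = $1,239.99
Monthly shortage recovery: $501.24 ÷ 12 = $41.77
Adjusted monthly = $1,239.99 + $41.77 = $1,281.76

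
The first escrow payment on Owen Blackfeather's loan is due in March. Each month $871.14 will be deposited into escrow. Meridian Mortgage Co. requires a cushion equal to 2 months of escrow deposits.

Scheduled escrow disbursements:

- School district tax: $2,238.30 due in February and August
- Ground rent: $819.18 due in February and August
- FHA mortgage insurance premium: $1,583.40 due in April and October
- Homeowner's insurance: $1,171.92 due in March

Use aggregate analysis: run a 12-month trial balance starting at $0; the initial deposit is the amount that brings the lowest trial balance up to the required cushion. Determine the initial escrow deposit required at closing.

$2,755.32

Cushion = 2 × $871.14 = $1,742.28
Trial balance (start $0, +$871.14 each month, − disbursements):
  Mar: +$871.14 − $1,171.92 → -$300.78
  Apr: +$871.14 − $1,583.40 → -$1,013.04
  May: +$871.14 → -$141.90
  Jun: +$871.14 → $729.24
  Jul: +$871.14 → $1,600.38
  Aug: +$871.14 − $3,057.48 → -$585.96
  Sep: +$871.14 → $285.18
  Oct: +$871.14 − $1,583.40 → -$427.08
  Nov: +$871.14 → $444.06
  Dec: +$871.14 → $1,315.20
  Jan: +$871.14 → $2,186.34
  Feb: +$871.14 − $3,057.48 → $0.00
Lowest trial balance = -$1,013.04 (Apr)
Initial deposit = cushion − low point = $1,742.28 − (-$1,013.04) = $2,755.32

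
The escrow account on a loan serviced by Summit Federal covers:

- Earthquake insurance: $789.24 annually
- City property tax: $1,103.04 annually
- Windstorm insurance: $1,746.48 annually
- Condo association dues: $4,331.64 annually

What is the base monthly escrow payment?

$664.20

Earthquake insurance = $789.24 annually
City property tax = $1,103.04 annually
Windstorm insurance = $1,746.48 annually
Condo association dues = $4,331.64 annually
Total annual escrow = $7,970.40
Per month = $7,970.40 ÷ 12 = $664.20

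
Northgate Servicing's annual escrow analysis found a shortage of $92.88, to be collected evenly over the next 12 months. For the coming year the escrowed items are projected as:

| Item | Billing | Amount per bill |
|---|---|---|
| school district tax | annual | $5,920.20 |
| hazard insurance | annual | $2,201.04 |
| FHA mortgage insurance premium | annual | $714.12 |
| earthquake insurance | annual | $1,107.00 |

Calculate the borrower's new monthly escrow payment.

$836.27

School district tax — $5,920.20 annually
Hazard insurance — $2,201.04 annually
FHA mortgage insurance premium — $714.12 annually
Earthquake insurance — $1,107.00 annually
Yearly total = $5,920.20 + $2,201.04 + $714.12 + $1,107.00 = $9,942.36
Monthly = $9,942.36 ÷ 12 = $828.53
Shortage spread = $92.88 ÷ 12 = $7.74/mo
Adjusted monthly = $828.53 + $7.74 = $836.27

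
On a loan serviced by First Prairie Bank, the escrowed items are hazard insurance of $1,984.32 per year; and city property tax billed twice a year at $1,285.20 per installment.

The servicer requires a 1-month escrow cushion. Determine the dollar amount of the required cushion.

Hazard insurance = $1,984.32 per year
City property tax = $1,285.20 × 2 = $2,570.40 per year
Total annual escrow = $1,984.32 + $2,570.40 = $4,554.72
Base monthly escrow = $4,554.72 / 12 = $379.56
Cushion = 1 × $379.56 = $379.56

$379.56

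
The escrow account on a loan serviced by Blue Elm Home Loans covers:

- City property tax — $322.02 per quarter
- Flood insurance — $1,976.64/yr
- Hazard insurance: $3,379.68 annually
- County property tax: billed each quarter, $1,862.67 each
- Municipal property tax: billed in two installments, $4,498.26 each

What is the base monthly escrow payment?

$1,924.30

City property tax: $322.02 × 4 = $1,288.08 annually
Flood insurance: $1,976.64 annually
Hazard insurance: $3,379.68 annually
County property tax: $1,862.67 × 4 = $7,450.68 annually
Municipal property tax: $4,498.26 × 2 = $8,996.52 annually
Combined annual = $1,288.08 + $1,976.64 + $3,379.68 + $7,450.68 + $8,996.52 = $23,091.60
Monthly escrow = $23,091.60 ÷ 12 = $1,924.30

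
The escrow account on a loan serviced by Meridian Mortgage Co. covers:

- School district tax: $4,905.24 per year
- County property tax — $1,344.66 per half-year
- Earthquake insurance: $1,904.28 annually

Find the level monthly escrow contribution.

$791.57

School district tax = $4,905.24 per year
County property tax = $1,344.66 × 2 = $2,689.32 per year
Earthquake insurance = $1,904.28 per year
Combined annual = $4,905.24 + $2,689.32 + $1,904.28 = $9,498.84
Base monthly escrow = $9,498.84 / 12 = $791.57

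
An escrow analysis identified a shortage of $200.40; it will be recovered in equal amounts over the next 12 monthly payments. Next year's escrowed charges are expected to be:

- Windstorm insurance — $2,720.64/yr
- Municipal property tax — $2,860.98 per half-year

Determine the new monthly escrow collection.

$720.25

Windstorm insurance = $2,720.64/yr
Municipal property tax = $2,860.98 × 2 = $5,721.96/yr
Annual escrow total = $2,720.64 + $5,721.96 = $8,442.60
Monthly = $8,442.60 / 12 = $703.55
Shortage spread = $200.40 / 12 = $16.70/mo
New monthly escrow = $703.55 + $16.70 = $720.25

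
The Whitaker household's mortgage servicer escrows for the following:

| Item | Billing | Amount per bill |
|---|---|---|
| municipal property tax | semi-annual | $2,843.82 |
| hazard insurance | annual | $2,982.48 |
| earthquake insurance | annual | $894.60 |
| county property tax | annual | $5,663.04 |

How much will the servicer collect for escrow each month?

$1,268.98

Municipal property tax: $2,843.82 × 2 = $5,687.64 per year
Hazard insurance: $2,982.48 per year
Earthquake insurance: $894.60 per year
County property tax: $5,663.04 per year
Total per year = $15,227.76
Monthly escrow = $15,227.76 / 12 = $1,268.98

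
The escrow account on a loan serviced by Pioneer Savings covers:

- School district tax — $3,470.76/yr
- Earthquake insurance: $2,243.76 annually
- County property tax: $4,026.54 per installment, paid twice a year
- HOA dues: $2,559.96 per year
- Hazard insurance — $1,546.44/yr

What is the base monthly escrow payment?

School district tax: $3,470.76 per year
Earthquake insurance: $2,243.76 per year
County property tax: $4,026.54 × 2 = $8,053.08 per year
HOA dues: $2,559.96 per year
Hazard insurance: $1,546.44 per year
Total annual escrow = $17,874.00
Base monthly escrow = $17,874.00 / 12 = $1,489.50

$1,489.50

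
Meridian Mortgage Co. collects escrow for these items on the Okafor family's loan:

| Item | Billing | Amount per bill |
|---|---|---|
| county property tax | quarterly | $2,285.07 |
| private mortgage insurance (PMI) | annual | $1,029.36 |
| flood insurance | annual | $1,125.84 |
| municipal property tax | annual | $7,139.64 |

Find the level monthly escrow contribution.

County property tax: $2,285.07 × 4 = $9,140.28
Private mortgage insurance (PMI): $1,029.36
Flood insurance: $1,125.84
Municipal property tax: $7,139.64
Annual escrow total = $18,435.12
Monthly escrow = $18,435.12 / 12 = $1,536.26

$1,536.26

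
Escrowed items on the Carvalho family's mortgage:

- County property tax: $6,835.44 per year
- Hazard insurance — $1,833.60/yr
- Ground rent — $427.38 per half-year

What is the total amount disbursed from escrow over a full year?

$9,523.80

County property tax = $6,835.44 per year
Hazard insurance = $1,833.60 per year
Ground rent = $427.38 × 2 = $854.76 per year
Yearly total = $6,835.44 + $1,833.60 + $854.76 = $9,523.80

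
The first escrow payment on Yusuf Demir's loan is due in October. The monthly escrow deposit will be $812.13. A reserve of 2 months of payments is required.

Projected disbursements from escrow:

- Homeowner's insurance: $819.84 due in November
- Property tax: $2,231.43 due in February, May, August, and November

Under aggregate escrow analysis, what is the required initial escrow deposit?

$3,051.27

Cushion = 2 × $812.13 = $1,624.26
Trial balance (start $0, +$812.13 each month, − disbursements):
  Oct: +$812.13 → $812.13
  Nov: +$812.13 − $3,051.27 → -$1,427.01
  Dec: +$812.13 → -$614.88
  Jan: +$812.13 → $197.25
  Feb: +$812.13 − $2,231.43 → -$1,222.05
  Mar: +$812.13 → -$409.92
  Apr: +$812.13 → $402.21
  May: +$812.13 − $2,231.43 → -$1,017.09
  Jun: +$812.13 → -$204.96
  Jul: +$812.13 → $607.17
  Aug: +$812.13 − $2,231.43 → -$812.13
  Sep: +$812.13 → $0.00
Lowest trial balance = -$1,427.01 (Nov)
Initial deposit = cushion − low point = $1,624.26 − (-$1,427.01) = $3,051.27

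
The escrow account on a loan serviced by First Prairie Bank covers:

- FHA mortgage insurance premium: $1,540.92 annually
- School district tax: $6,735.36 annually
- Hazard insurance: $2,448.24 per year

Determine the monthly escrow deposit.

$893.71

FHA mortgage insurance premium — $1,540.92 per year
School district tax — $6,735.36 per year
Hazard insurance — $2,448.24 per year
Total per year = $10,724.52
Monthly = $10,724.52 / 12 = $893.71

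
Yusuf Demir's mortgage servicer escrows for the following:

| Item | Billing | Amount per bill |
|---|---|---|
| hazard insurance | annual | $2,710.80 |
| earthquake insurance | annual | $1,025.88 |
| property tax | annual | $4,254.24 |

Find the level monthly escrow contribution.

$665.91

Hazard insurance = $2,710.80 per year
Earthquake insurance = $1,025.88 per year
Property tax = $4,254.24 per year
Combined annual = $2,710.80 + $1,025.88 + $4,254.24 = $7,990.92
Per month = $7,990.92 / 12 = $665.91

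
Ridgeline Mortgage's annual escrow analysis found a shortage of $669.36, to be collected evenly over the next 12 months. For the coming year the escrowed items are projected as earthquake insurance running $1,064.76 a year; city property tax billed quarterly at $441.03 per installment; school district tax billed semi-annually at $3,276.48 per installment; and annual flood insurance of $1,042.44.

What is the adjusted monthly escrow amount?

$924.47

Earthquake insurance — $1,064.76 per year
City property tax — $441.03 × 4 = $1,764.12 per year
School district tax — $3,276.48 × 2 = $6,552.96 per year
Flood insurance — $1,042.44 per year
Annual escrow total = $10,424.28
Monthly escrow = $10,424.28 / 12 = $868.69
Shortage per month = $669.36 / 12 = $55.78
New monthly escrow = $868.69 + $55.78 = $924.47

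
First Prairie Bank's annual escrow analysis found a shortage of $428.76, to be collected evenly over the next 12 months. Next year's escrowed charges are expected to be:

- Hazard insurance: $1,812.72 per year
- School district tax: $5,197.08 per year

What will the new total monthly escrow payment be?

$619.88

Hazard insurance: $1,812.72
School district tax: $5,197.08
Annual escrow total = $1,812.72 + $5,197.08 = $7,009.80
Monthly = $7,009.80 / 12 = $584.15
Shortage per month = $428.76 / 12 = $35.73
Adjusted monthly = $584.15 + $35.73 = $619.88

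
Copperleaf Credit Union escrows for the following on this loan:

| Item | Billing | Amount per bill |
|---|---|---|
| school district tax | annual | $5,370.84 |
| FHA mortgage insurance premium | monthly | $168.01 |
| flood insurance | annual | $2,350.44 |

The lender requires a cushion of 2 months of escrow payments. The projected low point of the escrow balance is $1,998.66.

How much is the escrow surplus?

$375.76

School district tax = $5,370.84 per year
FHA mortgage insurance premium = $168.01 × 12 = $2,016.12 per year
Flood insurance = $2,350.44 per year
Yearly total = $5,370.84 + $2,016.12 + $2,350.44 = $9,737.40
Monthly escrow = $9,737.40 / 12 = $811.45
Cushion = 2 × $811.45 = $1,622.90
Surplus = $1,998.66 − $1,622.90 = $375.76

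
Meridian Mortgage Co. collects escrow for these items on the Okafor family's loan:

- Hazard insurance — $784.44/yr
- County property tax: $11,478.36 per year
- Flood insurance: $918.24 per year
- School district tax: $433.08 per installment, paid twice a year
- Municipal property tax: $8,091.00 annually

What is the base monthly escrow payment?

Hazard insurance — $784.44/yr
County property tax — $11,478.36/yr
Flood insurance — $918.24/yr
School district tax — $433.08 × 2 = $866.16/yr
Municipal property tax — $8,091.00/yr
Total per year = $784.44 + $11,478.36 + $918.24 + $866.16 + $8,091.00 = $22,138.20
Monthly = $22,138.20 ÷ 12 = $1,844.85

$1,844.85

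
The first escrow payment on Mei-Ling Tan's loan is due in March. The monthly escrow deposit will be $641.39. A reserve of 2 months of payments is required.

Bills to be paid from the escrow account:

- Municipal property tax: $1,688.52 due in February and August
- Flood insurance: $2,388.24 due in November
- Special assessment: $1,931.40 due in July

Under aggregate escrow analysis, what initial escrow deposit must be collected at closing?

Cushion = 2 × $641.39 = $1,282.78
Trial balance (start $0, +$641.39 each month, − disbursements):
  Mar: +$641.39 → $641.39
  Apr: +$641.39 → $1,282.78
  May: +$641.39 → $1,924.17
  Jun: +$641.39 → $2,565.56
  Jul: +$641.39 − $1,931.40 → $1,275.55
  Aug: +$641.39 − $1,688.52 → $228.42
  Sep: +$641.39 → $869.81
  Oct: +$641.39 → $1,511.20
  Nov: +$641.39 − $2,388.24 → -$235.65
  Dec: +$641.39 → $405.74
  Jan: +$641.39 → $1,047.13
  Feb: +$641.39 − $1,688.52 → $0.00
Lowest trial balance = -$235.65 (Nov)
Initial deposit = cushion − low point = $1,282.78 − (-$235.65) = $1,518.43

$1,518.43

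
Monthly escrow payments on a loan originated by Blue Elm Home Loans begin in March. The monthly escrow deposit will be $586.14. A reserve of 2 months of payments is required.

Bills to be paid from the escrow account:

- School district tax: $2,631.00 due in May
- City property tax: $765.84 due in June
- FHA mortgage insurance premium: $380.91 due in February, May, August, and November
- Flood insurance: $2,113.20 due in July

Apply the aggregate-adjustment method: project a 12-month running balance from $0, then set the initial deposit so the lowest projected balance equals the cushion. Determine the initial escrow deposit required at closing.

Cushion = 2 × $586.14 = $1,172.28
Trial balance (start $0, +$586.14 each month, − disbursements):
  Mar: +$586.14 → $586.14
  Apr: +$586.14 → $1,172.28
  May: +$586.14 − $3,011.91 → -$1,253.49
  Jun: +$586.14 − $765.84 → -$1,433.19
  Jul: +$586.14 − $2,113.20 → -$2,960.25
  Aug: +$586.14 − $380.91 → -$2,755.02
  Sep: +$586.14 → -$2,168.88
  Oct: +$586.14 → -$1,582.74
  Nov: +$586.14 − $380.91 → -$1,377.51
  Dec: +$586.14 → -$791.37
  Jan: +$586.14 → -$205.23
  Feb: +$586.14 − $380.91 → $0.00
Lowest trial balance = -$2,960.25 (Jul)
Initial deposit = cushion − low point = $1,172.28 − (-$2,960.25) = $4,132.53

$4,132.53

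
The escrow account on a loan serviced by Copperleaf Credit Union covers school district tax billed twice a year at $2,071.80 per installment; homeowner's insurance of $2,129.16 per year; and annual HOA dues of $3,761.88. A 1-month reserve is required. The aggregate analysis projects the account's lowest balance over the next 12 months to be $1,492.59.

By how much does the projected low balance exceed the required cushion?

School district tax: $2,071.80 × 2 = $4,143.60/yr
Homeowner's insurance: $2,129.16/yr
HOA dues: $3,761.88/yr
Yearly total = $10,034.64
Monthly = $10,034.64 ÷ 12 = $836.22
Required cushion = 1 × $836.22 = $836.22
Excess over cushion: $1,492.59 − $836.22 = $656.37

$656.37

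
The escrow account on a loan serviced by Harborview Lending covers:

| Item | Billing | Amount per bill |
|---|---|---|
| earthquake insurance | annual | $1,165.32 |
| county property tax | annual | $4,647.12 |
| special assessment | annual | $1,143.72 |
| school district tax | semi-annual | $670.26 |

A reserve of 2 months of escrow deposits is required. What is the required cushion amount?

Earthquake insurance — $1,165.32/yr
County property tax — $4,647.12/yr
Special assessment — $1,143.72/yr
School district tax — $670.26 × 2 = $1,340.52/yr
Total per year = $8,296.68
Base monthly escrow = $8,296.68 / 12 = $691.39
Required cushion = 2 × $691.39 = $1,382.78

$1,382.78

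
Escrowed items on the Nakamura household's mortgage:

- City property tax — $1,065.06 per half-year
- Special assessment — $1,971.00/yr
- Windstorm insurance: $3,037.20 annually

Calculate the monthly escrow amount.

$594.86

City property tax = $1,065.06 × 2 = $2,130.12 annually
Special assessment = $1,971.00 annually
Windstorm insurance = $3,037.20 annually
Annual escrow total = $7,138.32
Base monthly escrow = $7,138.32 ÷ 12 = $594.86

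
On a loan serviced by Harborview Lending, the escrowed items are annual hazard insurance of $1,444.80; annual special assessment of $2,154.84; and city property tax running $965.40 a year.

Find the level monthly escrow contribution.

Hazard insurance: $1,444.80 annually
Special assessment: $2,154.84 annually
City property tax: $965.40 annually
Total annual escrow = $1,444.80 + $2,154.84 + $965.40 = $4,565.04
Per month = $4,565.04 / 12 = $380.42

$380.42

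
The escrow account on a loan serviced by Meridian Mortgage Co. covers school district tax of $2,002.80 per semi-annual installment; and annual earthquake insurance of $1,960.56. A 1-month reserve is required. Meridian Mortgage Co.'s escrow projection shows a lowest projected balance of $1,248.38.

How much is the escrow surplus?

School district tax = $2,002.80 × 2 = $4,005.60
Earthquake insurance = $1,960.56
Total annual escrow = $4,005.60 + $1,960.56 = $5,966.16
Monthly = $5,966.16 ÷ 12 = $497.18
Required reserve = 1 × $497.18 = $497.18
Excess over cushion: $1,248.38 − $497.18 = $751.20

$751.20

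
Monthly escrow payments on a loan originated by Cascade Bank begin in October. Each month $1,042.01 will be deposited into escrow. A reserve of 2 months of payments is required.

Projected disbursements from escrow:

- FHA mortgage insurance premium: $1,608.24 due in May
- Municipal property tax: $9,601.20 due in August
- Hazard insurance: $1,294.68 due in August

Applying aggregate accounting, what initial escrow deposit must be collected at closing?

$3,126.03

Cushion = 2 × $1,042.01 = $2,084.02
Trial balance (start $0, +$1,042.01 each month, − disbursements):
  Oct: +$1,042.01 → $1,042.01
  Nov: +$1,042.01 → $2,084.02
  Dec: +$1,042.01 → $3,126.03
  Jan: +$1,042.01 → $4,168.04
  Feb: +$1,042.01 → $5,210.05
  Mar: +$1,042.01 → $6,252.06
  Apr: +$1,042.01 → $7,294.07
  May: +$1,042.01 − $1,608.24 → $6,727.84
  Jun: +$1,042.01 → $7,769.85
  Jul: +$1,042.01 → $8,811.86
  Aug: +$1,042.01 − $10,895.88 → -$1,042.01
  Sep: +$1,042.01 → $0.00
Lowest trial balance = -$1,042.01 (Aug)
Initial deposit = cushion − low point = $2,084.02 − (-$1,042.01) = $3,126.03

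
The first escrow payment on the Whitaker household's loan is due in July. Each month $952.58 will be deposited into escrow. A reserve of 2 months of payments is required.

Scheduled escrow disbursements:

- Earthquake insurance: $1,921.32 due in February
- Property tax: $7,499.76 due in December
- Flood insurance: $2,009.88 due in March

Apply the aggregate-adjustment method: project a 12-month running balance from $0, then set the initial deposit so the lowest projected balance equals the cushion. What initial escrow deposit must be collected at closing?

$4,762.90

Cushion = 2 × $952.58 = $1,905.16
Trial balance (start $0, +$952.58 each month, − disbursements):
  Jul: +$952.58 → $952.58
  Aug: +$952.58 → $1,905.16
  Sep: +$952.58 → $2,857.74
  Oct: +$952.58 → $3,810.32
  Nov: +$952.58 → $4,762.90
  Dec: +$952.58 − $7,499.76 → -$1,784.28
  Jan: +$952.58 → -$831.70
  Feb: +$952.58 − $1,921.32 → -$1,800.44
  Mar: +$952.58 − $2,009.88 → -$2,857.74
  Apr: +$952.58 → -$1,905.16
  May: +$952.58 → -$952.58
  Jun: +$952.58 → $0.00
Lowest trial balance = -$2,857.74 (Mar)
Initial deposit = cushion − low point = $1,905.16 − (-$2,857.74) = $4,762.90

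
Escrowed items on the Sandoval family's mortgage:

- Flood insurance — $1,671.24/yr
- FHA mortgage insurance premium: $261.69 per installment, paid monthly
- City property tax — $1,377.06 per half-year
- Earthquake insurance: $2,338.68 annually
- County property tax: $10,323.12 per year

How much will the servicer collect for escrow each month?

Flood insurance: $1,671.24
FHA mortgage insurance premium: $261.69 × 12 = $3,140.28
City property tax: $1,377.06 × 2 = $2,754.12
Earthquake insurance: $2,338.68
County property tax: $10,323.12
Combined annual = $1,671.24 + $3,140.28 + $2,754.12 + $2,338.68 + $10,323.12 = $20,227.44
Base monthly escrow = $20,227.44 / 12 = $1,685.62

$1,685.62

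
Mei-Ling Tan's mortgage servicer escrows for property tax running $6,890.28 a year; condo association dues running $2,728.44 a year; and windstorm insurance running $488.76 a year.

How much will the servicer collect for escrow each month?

Property tax — $6,890.28 per year
Condo association dues — $2,728.44 per year
Windstorm insurance — $488.76 per year
Yearly total = $6,890.28 + $2,728.44 + $488.76 = $10,107.48
Per month = $10,107.48 / 12 = $842.29

$842.29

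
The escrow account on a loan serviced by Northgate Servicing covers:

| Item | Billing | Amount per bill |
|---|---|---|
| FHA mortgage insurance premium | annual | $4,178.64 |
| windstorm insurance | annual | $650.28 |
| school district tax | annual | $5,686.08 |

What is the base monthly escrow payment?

$876.25

FHA mortgage insurance premium — $4,178.64
Windstorm insurance — $650.28
School district tax — $5,686.08
Yearly total = $4,178.64 + $650.28 + $5,686.08 = $10,515.00
Per month = $10,515.00 / 12 = $876.25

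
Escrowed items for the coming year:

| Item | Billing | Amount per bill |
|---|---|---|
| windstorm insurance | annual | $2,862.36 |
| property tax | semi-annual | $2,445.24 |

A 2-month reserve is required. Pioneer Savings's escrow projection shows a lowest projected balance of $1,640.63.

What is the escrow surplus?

$348.49

Windstorm insurance: $2,862.36 annually
Property tax: $2,445.24 × 2 = $4,890.48 annually
Yearly total = $2,862.36 + $4,890.48 = $7,752.84
Base monthly escrow = $7,752.84 ÷ 12 = $646.07
Required cushion = 2 × $646.07 = $1,292.14
Excess over cushion: $1,640.63 − $1,292.14 = $348.49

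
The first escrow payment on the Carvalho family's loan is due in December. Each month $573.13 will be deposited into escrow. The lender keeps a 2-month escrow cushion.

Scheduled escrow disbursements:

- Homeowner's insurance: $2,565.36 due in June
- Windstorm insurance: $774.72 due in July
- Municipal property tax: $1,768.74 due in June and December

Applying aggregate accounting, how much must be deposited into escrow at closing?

Cushion = 2 × $573.13 = $1,146.26
Trial balance (start $0, +$573.13 each month, − disbursements):
  Dec: +$573.13 − $1,768.74 → -$1,195.61
  Jan: +$573.13 → -$622.48
  Feb: +$573.13 → -$49.35
  Mar: +$573.13 → $523.78
  Apr: +$573.13 → $1,096.91
  May: +$573.13 → $1,670.04
  Jun: +$573.13 − $4,334.10 → -$2,090.93
  Jul: +$573.13 − $774.72 → -$2,292.52
  Aug: +$573.13 → -$1,719.39
  Sep: +$573.13 → -$1,146.26
  Oct: +$573.13 → -$573.13
  Nov: +$573.13 → $0.00
Lowest trial balance = -$2,292.52 (Jul)
Initial deposit = cushion − low point = $1,146.26 − (-$2,292.52) = $3,438.78

$3,438.78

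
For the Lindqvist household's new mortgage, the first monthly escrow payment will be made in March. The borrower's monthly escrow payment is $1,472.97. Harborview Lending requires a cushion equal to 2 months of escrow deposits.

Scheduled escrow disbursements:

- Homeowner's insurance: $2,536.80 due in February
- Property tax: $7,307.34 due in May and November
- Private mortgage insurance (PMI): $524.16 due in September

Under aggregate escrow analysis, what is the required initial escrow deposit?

Cushion = 2 × $1,472.97 = $2,945.94
Trial balance (start $0, +$1,472.97 each month, − disbursements):
  Mar: +$1,472.97 → $1,472.97
  Apr: +$1,472.97 → $2,945.94
  May: +$1,472.97 − $7,307.34 → -$2,888.43
  Jun: +$1,472.97 → -$1,415.46
  Jul: +$1,472.97 → $57.51
  Aug: +$1,472.97 → $1,530.48
  Sep: +$1,472.97 − $524.16 → $2,479.29
  Oct: +$1,472.97 → $3,952.26
  Nov: +$1,472.97 − $7,307.34 → -$1,882.11
  Dec: +$1,472.97 → -$409.14
  Jan: +$1,472.97 → $1,063.83
  Feb: +$1,472.97 − $2,536.80 → $0.00
Lowest trial balance = -$2,888.43 (May)
Initial deposit = cushion − low point = $2,945.94 − (-$2,888.43) = $5,834.37

$5,834.37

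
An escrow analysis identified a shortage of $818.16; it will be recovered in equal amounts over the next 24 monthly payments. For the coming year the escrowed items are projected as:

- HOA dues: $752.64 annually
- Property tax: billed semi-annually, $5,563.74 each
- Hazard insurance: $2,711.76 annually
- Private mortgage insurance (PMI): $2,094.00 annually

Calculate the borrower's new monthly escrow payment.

HOA dues: $752.64/yr
Property tax: $5,563.74 × 2 = $11,127.48/yr
Hazard insurance: $2,711.76/yr
Private mortgage insurance (PMI): $2,094.00/yr
Total per year = $16,685.88
Per month = $16,685.88 ÷ 12 = $1,390.49
Shortage spread = $818.16 ÷ 24 = $34.09/mo
Adjusted monthly = $1,390.49 + $34.09 = $1,424.58

$1,424.58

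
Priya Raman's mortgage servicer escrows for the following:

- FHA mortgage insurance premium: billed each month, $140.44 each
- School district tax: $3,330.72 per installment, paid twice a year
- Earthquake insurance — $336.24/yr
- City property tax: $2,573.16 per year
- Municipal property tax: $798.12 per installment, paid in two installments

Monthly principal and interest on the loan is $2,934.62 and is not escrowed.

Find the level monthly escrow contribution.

FHA mortgage insurance premium — $140.44 × 12 = $1,685.28
School district tax — $3,330.72 × 2 = $6,661.44
Earthquake insurance — $336.24
City property tax — $2,573.16
Municipal property tax — $798.12 × 2 = $1,596.24
Total annual escrow = $12,852.36
Monthly escrow = $12,852.36 / 12 = $1,071.03

$1,071.03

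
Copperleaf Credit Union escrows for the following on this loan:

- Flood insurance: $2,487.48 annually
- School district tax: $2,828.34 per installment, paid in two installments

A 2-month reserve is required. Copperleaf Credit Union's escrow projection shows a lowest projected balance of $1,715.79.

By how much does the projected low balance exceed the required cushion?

$358.43

Flood insurance = $2,487.48 per year
School district tax = $2,828.34 × 2 = $5,656.68 per year
Total per year = $8,144.16
Monthly = $8,144.16 ÷ 12 = $678.68
Required reserve = 2 × $678.68 = $1,357.36
Surplus = $1,715.79 − $1,357.36 = $358.43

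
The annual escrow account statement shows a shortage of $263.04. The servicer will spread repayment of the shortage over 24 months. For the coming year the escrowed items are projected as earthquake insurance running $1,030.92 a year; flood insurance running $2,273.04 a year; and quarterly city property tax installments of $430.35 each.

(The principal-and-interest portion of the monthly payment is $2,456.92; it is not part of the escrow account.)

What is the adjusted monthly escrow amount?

Earthquake insurance — $1,030.92 per year
Flood insurance — $2,273.04 per year
City property tax — $430.35 × 4 = $1,721.40 per year
Combined annual = $1,030.92 + $2,273.04 + $1,721.40 = $5,025.36
Base monthly escrow = $5,025.36 ÷ 12 = $418.78
Shortage per month = $263.04 ÷ 24 = $10.96
Adjusted monthly = $418.78 + $10.96 = $429.74

$429.74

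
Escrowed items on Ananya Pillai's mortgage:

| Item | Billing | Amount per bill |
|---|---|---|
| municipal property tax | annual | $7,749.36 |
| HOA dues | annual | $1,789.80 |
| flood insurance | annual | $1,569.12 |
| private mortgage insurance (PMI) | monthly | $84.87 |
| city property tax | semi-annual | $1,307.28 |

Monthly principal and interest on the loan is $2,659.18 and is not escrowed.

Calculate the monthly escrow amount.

$1,228.44

Municipal property tax — $7,749.36 annually
HOA dues — $1,789.80 annually
Flood insurance — $1,569.12 annually
Private mortgage insurance (PMI) — $84.87 × 12 = $1,018.44 annually
City property tax — $1,307.28 × 2 = $2,614.56 annually
Combined annual = $14,741.28
Monthly escrow = $14,741.28 ÷ 12 = $1,228.44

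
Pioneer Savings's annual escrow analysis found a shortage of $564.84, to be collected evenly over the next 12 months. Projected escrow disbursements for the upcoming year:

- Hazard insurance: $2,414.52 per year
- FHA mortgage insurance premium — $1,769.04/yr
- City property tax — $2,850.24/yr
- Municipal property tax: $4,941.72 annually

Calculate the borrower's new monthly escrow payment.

Hazard insurance = $2,414.52 per year
FHA mortgage insurance premium = $1,769.04 per year
City property tax = $2,850.24 per year
Municipal property tax = $4,941.72 per year
Total per year = $2,414.52 + $1,769.04 + $2,850.24 + $4,941.72 = $11,975.52
Base monthly escrow = $11,975.52 ÷ 12 = $997.96
Shortage spread = $564.84 / 12 = $47.07/mo
New monthly escrow = $997.96 + $47.07 = $1,045.03

$1,045.03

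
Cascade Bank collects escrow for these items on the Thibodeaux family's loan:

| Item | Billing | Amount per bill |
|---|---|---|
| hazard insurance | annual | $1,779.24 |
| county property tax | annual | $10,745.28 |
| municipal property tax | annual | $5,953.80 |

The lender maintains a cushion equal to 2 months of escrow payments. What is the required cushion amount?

Hazard insurance = $1,779.24 annually
County property tax = $10,745.28 annually
Municipal property tax = $5,953.80 annually
Yearly total = $18,478.32
Monthly escrow = $18,478.32 ÷ 12 = $1,539.86
Required cushion = 2 × $1,539.86 = $3,079.72

$3,079.72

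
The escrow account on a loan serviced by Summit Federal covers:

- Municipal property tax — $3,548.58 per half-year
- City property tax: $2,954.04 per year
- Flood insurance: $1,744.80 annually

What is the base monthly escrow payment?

Municipal property tax = $3,548.58 × 2 = $7,097.16 annually
City property tax = $2,954.04 annually
Flood insurance = $1,744.80 annually
Combined annual = $11,796.00
Base monthly escrow = $11,796.00 / 12 = $983.00

$983.00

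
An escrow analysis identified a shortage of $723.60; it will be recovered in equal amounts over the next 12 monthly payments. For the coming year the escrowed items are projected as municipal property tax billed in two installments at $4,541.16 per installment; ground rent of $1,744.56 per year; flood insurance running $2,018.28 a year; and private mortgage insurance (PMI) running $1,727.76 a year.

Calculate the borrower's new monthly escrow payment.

$1,274.71

Municipal property tax: $4,541.16 × 2 = $9,082.32
Ground rent: $1,744.56
Flood insurance: $2,018.28
Private mortgage insurance (PMI): $1,727.76
Total per year = $9,082.32 + $1,744.56 + $2,018.28 + $1,727.76 = $14,572.92
Monthly escrow = $14,572.92 ÷ 12 = $1,214.41
Shortage spread = $723.60 / 12 = $60.30/mo
New monthly escrow = $1,214.41 + $60.30 = $1,274.71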